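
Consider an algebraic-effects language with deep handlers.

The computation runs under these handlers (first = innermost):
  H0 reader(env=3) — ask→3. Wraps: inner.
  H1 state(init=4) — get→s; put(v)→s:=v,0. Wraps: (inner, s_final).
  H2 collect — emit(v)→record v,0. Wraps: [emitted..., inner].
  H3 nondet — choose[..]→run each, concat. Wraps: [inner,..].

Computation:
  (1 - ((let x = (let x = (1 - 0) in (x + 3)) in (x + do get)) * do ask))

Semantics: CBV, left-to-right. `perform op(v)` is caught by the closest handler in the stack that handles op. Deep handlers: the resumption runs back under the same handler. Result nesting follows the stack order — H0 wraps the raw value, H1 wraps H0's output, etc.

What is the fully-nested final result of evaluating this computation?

Answer: [[(-23, 4)]]

Working:
get @ H1 ⇒ 4
ask @ H0 ⇒ 3
H0 returns -23
H1 returns (-23, 4)
H2 returns [(-23, 4)]
H3 returns [[(-23, 4)]]
= [[(-23, 4)]]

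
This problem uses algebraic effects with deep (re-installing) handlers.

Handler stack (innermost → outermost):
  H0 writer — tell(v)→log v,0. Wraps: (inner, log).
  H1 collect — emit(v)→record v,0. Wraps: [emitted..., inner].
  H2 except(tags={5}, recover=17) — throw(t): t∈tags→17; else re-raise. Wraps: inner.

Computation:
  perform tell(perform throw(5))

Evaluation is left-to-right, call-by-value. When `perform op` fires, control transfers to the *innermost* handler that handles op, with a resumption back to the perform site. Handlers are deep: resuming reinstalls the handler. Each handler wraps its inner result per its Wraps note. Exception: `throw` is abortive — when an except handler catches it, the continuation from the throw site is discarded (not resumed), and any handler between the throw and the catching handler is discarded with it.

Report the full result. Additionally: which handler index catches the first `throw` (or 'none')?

Step-by-step:
throw(5) @ H2 caught ⇒ 17
= 17

Answer: 17 ; first throw caught by: H2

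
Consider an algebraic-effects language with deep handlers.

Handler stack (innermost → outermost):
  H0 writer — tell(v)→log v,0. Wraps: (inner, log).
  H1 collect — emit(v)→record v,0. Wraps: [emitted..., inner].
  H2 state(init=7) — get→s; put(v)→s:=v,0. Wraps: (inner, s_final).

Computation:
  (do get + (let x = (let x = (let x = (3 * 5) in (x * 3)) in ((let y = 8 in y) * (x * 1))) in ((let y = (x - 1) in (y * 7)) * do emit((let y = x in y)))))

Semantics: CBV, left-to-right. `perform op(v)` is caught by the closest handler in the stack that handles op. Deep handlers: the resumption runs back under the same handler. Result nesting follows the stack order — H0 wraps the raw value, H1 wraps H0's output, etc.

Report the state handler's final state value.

Answer: 7

Working:
get @ H2 ⇒ 7
emit(360) @ H1 ⇒ out+=360
H0 returns (7, ())
H1 returns [360, (7, ())]
H2 returns ([360, (7, ())], 7)
= ([360, (7, ())], 7)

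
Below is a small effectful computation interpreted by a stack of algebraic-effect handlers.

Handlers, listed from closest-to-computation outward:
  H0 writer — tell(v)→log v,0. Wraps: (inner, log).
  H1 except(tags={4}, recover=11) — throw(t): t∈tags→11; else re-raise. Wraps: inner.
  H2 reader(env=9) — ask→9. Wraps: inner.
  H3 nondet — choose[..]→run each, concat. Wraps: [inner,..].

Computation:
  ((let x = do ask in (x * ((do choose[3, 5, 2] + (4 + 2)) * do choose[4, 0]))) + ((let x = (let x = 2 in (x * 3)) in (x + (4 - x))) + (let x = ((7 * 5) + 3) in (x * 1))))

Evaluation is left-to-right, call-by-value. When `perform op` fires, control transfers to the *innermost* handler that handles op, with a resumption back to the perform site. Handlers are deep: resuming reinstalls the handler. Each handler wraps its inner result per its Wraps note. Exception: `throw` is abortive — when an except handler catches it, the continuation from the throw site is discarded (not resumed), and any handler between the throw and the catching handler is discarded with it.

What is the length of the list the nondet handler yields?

Answer: 6

Evaluation trace:
ask @ H2 ⇒ 9
choose[3, 5, 2] @ H3
  branch[0] choose=3:
    choose[4, 0] @ H3
      branch[0] choose=4:
        H0 returns (366, ())
        H1 returns (366, ())
        H2 returns (366, ())
        H3 returns [(366, ())]
      branch[1] choose=0:
        H0 returns (42, ())
        H1 returns (42, ())
        H2 returns (42, ())
        H3 returns [(42, ())]
  branch[1] choose=5:
    choose[4, 0] @ H3
      branch[0] choose=4:
        H0 returns (438, ())
        H1 returns (438, ())
        H2 returns (438, ())
        H3 returns [(438, ())]
      branch[1] choose=0:
        H0 returns (42, ())
        H1 returns (42, ())
        H2 returns (42, ())
        H3 returns [(42, ())]
  branch[2] choose=2:
    choose[4, 0] @ H3
      branch[0] choose=4:
        H0 returns (330, ())
        H1 returns (330, ())
        H2 returns (330, ())
        H3 returns [(330, ())]
      branch[1] choose=0:
        H0 returns (42, ())
        H1 returns (42, ())
        H2 returns (42, ())
        H3 returns [(42, ())]
= [(366, ()), (42, ()), (438, ()), (42, ()), (330, ()), (42, ())]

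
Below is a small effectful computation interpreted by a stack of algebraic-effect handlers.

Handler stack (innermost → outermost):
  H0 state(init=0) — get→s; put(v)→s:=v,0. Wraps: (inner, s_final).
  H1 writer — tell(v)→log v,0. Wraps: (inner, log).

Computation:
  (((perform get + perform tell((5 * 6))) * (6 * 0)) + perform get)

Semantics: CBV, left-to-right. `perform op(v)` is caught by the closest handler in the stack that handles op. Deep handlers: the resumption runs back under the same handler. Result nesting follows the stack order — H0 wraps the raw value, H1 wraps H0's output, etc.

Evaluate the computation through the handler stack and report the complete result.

Answer: ((0, 0), (30))

Evaluation trace:
get @ H0 ⇒ 0
tell(30) @ H1 ⇒ log+=30
get @ H0 ⇒ 0
H0 returns (0, 0)
H1 returns ((0, 0), (30))
= ((0, 0), (30))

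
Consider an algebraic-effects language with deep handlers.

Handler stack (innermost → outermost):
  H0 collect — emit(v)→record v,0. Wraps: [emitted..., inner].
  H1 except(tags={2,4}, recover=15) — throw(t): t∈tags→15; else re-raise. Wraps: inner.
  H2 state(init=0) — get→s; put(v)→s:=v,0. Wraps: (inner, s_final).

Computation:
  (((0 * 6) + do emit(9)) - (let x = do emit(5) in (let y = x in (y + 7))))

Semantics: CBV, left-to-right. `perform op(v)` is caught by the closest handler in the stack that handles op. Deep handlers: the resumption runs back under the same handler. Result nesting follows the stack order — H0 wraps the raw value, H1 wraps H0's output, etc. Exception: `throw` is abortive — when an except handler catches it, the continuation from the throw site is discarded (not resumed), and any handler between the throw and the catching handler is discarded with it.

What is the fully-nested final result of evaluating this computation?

Answer: ([9, 5, -7], 0)

Working:
emit(9) @ H0 ⇒ out+=9
emit(5) @ H0 ⇒ out+=5
H0 returns [9, 5, -7]
H1 returns [9, 5, -7]
H2 returns ([9, 5, -7], 0)
= ([9, 5, -7], 0)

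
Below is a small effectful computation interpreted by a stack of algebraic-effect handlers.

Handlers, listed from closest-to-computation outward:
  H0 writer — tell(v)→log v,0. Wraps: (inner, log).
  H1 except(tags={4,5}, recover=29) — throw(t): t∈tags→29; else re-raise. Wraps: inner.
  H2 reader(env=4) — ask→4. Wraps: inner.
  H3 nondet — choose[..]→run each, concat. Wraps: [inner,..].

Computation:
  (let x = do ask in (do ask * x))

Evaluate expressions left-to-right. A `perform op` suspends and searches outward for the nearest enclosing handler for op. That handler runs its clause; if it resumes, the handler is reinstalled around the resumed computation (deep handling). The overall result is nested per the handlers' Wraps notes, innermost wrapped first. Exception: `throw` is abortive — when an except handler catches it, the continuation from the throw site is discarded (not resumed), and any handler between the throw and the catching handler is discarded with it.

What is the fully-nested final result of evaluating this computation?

Answer: [(16, ())]

Step-by-step:
ask @ H2 ⇒ 4
ask @ H2 ⇒ 4
H0 returns (16, ())
H1 returns (16, ())
H2 returns (16, ())
H3 returns [(16, ())]
= [(16, ())]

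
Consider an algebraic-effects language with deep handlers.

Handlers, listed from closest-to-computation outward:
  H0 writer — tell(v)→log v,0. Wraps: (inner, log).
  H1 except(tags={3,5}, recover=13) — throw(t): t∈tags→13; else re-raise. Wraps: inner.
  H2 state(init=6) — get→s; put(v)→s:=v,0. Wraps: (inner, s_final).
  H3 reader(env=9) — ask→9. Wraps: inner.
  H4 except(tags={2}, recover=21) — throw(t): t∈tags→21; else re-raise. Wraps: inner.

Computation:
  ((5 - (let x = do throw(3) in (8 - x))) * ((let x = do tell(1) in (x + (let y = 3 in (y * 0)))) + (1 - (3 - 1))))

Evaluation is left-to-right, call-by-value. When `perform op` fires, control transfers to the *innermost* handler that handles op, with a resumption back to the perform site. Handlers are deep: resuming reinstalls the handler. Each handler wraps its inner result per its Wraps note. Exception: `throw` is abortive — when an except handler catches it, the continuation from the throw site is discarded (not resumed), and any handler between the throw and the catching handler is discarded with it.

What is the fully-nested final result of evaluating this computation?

Answer: (13, 6)

Evaluation trace:
throw(3) @ H1 caught ⇒ 13
H2 returns (13, 6)
H3 returns (13, 6)
H4 returns (13, 6)
= (13, 6)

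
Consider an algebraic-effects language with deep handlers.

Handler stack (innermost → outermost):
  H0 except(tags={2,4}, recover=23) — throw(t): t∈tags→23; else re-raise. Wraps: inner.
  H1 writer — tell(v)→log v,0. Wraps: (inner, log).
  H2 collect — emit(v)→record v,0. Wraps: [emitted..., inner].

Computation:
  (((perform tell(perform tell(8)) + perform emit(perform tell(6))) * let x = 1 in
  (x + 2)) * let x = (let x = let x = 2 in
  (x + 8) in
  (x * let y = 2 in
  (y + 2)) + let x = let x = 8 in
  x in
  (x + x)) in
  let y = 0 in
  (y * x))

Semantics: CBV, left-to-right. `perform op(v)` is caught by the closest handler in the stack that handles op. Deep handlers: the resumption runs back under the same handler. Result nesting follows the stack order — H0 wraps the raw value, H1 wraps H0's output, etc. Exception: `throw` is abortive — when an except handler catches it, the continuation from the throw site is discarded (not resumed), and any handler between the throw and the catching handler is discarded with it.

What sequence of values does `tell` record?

Step-by-step:
tell(8) @ H1 ⇒ log+=8
tell(0) @ H1 ⇒ log+=0
tell(6) @ H1 ⇒ log+=6
emit(0) @ H2 ⇒ out+=0
H0 returns 0
H1 returns (0, (8, 0, 6))
H2 returns [0, (0, (8, 0, 6))]
= [0, (0, (8, 0, 6))]

Answer: (8, 0, 6)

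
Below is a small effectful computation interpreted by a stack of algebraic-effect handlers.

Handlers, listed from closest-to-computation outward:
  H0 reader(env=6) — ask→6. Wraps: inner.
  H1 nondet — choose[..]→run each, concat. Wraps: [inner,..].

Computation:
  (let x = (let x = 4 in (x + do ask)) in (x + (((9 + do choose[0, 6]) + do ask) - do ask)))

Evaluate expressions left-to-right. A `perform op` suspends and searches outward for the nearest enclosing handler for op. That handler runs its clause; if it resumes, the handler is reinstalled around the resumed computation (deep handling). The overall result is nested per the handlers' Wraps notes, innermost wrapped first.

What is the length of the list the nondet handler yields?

Answer: 2

Working:
ask @ H0 ⇒ 6
choose[0, 6] @ H1
  branch[0] choose=0:
    ask @ H0 ⇒ 6
    ask @ H0 ⇒ 6
    H0 returns 19
    H1 returns [19]
  branch[1] choose=6:
    ask @ H0 ⇒ 6
    ask @ H0 ⇒ 6
    H0 returns 25
    H1 returns [25]
= [19, 25]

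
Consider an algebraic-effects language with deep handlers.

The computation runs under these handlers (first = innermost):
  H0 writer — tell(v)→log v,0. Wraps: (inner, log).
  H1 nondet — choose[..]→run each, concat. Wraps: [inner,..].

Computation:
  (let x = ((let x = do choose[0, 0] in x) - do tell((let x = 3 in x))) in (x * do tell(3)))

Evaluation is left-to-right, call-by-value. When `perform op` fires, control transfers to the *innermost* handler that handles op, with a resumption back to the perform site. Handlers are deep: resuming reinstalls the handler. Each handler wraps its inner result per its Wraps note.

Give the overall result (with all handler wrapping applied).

Evaluation trace:
choose[0, 0] @ H1
  branch[0] choose=0:
    tell(3) @ H0 ⇒ log+=3
    tell(3) @ H0 ⇒ log+=3
    H0 returns (0, (3, 3))
    H1 returns [(0, (3, 3))]
  branch[1] choose=0:
    tell(3) @ H0 ⇒ log+=3
    tell(3) @ H0 ⇒ log+=3
    H0 returns (0, (3, 3))
    H1 returns [(0, (3, 3))]
= [(0, (3, 3)), (0, (3, 3))]

Answer: [(0, (3, 3)), (0, (3, 3))]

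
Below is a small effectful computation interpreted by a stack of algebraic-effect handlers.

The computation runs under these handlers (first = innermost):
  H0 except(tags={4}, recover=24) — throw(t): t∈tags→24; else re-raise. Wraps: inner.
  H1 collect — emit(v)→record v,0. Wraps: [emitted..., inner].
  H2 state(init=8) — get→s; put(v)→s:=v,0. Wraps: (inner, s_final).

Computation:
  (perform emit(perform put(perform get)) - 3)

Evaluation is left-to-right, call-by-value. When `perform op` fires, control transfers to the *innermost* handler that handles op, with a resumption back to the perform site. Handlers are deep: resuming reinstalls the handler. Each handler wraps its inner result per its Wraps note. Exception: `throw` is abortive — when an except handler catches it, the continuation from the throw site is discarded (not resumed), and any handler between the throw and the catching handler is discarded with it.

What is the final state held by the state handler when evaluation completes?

Evaluation trace:
get @ H2 ⇒ 8
put(8) @ H2 ⇒ s:=8
emit(0) @ H1 ⇒ out+=0
H0 returns -3
H1 returns [0, -3]
H2 returns ([0, -3], 8)
= ([0, -3], 8)

Answer: 8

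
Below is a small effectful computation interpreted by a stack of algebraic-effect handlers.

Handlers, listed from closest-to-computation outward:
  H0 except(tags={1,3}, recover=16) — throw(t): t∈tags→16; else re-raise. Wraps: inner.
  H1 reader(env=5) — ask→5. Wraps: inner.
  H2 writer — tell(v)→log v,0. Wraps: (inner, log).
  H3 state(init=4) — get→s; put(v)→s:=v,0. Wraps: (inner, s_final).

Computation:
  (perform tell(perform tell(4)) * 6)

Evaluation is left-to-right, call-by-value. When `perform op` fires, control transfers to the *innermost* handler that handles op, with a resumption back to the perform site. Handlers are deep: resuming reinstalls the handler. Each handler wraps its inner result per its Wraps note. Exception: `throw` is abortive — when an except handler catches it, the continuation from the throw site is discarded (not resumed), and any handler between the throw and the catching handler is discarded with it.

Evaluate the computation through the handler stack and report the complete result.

Answer: ((0, (4, 0)), 4)

Step-by-step:
tell(4) @ H2 ⇒ log+=4
tell(0) @ H2 ⇒ log+=0
H0 returns 0
H1 returns 0
H2 returns (0, (4, 0))
H3 returns ((0, (4, 0)), 4)
= ((0, (4, 0)), 4)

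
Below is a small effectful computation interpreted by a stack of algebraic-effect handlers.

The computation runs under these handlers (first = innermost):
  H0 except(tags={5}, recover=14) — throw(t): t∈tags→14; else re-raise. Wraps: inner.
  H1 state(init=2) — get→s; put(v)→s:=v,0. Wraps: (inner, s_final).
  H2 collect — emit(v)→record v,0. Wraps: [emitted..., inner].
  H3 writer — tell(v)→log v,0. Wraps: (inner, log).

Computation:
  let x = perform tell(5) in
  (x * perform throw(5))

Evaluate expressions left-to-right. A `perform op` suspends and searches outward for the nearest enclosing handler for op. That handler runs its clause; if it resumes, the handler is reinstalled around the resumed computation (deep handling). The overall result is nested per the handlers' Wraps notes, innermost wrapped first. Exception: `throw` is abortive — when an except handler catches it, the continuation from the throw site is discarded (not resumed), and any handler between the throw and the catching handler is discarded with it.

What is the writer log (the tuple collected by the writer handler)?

Answer: (5)

Evaluation trace:
tell(5) @ H3 ⇒ log+=5
throw(5) @ H0 caught ⇒ 14
H1 returns (14, 2)
H2 returns [(14, 2)]
H3 returns ([(14, 2)], (5))
= ([(14, 2)], (5))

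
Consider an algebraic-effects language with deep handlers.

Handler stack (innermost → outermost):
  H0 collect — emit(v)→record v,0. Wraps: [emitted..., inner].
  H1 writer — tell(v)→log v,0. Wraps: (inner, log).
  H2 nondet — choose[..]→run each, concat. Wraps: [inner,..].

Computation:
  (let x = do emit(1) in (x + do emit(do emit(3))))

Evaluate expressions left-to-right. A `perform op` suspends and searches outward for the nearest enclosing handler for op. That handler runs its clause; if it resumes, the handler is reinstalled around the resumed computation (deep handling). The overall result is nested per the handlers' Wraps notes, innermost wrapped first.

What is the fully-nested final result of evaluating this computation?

Answer: [([1, 3, 0, 0], ())]

Step-by-step:
emit(1) @ H0 ⇒ out+=1
emit(3) @ H0 ⇒ out+=3
emit(0) @ H0 ⇒ out+=0
H0 returns [1, 3, 0, 0]
H1 returns ([1, 3, 0, 0], ())
H2 returns [([1, 3, 0, 0], ())]
= [([1, 3, 0, 0], ())]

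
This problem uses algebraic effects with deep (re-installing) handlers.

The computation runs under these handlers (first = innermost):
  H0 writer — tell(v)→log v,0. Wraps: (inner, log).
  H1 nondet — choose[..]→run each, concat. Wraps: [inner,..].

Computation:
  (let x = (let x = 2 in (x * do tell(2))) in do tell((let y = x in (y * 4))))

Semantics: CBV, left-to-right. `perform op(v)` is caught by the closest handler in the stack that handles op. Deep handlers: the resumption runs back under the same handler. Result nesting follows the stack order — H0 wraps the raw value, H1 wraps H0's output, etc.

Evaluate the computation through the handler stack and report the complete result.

Answer: [(0, (2, 0))]

Evaluation trace:
tell(2) @ H0 ⇒ log+=2
tell(0) @ H0 ⇒ log+=0
H0 returns (0, (2, 0))
H1 returns [(0, (2, 0))]
= [(0, (2, 0))]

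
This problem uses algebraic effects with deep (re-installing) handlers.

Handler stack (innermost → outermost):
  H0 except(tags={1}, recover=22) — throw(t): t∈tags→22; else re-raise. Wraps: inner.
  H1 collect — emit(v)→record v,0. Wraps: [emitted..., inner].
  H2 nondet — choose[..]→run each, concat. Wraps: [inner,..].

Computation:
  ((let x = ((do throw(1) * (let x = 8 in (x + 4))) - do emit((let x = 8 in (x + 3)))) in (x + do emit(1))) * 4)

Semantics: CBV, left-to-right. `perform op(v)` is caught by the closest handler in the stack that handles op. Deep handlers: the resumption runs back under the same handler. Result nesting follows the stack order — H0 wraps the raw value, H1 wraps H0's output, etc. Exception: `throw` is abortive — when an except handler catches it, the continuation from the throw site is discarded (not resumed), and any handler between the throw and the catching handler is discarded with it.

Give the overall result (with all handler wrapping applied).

Evaluation trace:
throw(1) @ H0 caught ⇒ 22
H1 returns [22]
H2 returns [[22]]
= [[22]]

Answer: [[22]]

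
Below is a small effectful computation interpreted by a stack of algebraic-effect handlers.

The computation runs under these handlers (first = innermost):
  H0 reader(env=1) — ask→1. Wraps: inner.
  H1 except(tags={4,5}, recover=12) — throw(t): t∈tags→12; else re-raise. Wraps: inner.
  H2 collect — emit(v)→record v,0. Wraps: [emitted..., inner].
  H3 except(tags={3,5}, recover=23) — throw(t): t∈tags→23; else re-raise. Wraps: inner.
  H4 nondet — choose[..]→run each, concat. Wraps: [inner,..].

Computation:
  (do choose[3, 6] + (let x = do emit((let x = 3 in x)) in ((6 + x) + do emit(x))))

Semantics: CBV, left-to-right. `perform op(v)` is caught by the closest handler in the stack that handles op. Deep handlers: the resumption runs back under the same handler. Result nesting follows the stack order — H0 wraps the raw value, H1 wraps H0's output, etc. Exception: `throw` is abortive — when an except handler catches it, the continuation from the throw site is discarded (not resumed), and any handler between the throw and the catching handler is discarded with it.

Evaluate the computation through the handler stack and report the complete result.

Evaluation trace:
choose[3, 6] @ H4
  branch[0] choose=3:
    emit(3) @ H2 ⇒ out+=3
    emit(0) @ H2 ⇒ out+=0
    H0 returns 9
    H1 returns 9
    H2 returns [3, 0, 9]
    H3 returns [3, 0, 9]
    H4 returns [[3, 0, 9]]
  branch[1] choose=6:
    emit(3) @ H2 ⇒ out+=3
    emit(0) @ H2 ⇒ out+=0
    H0 returns 12
    H1 returns 12
    H2 returns [3, 0, 12]
    H3 returns [3, 0, 12]
    H4 returns [[3, 0, 12]]
= [[3, 0, 9], [3, 0, 12]]

Answer: [[3, 0, 9], [3, 0, 12]]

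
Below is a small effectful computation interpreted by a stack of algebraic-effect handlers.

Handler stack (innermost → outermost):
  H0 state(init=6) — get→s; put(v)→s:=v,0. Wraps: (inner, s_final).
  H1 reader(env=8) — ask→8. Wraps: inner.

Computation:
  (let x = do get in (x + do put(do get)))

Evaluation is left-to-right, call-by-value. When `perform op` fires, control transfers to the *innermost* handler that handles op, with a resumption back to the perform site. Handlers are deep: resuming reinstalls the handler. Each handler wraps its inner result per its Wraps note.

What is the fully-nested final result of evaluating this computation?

Step-by-step:
get @ H0 ⇒ 6
get @ H0 ⇒ 6
put(6) @ H0 ⇒ s:=6
H0 returns (6, 6)
H1 returns (6, 6)
= (6, 6)

Answer: (6, 6)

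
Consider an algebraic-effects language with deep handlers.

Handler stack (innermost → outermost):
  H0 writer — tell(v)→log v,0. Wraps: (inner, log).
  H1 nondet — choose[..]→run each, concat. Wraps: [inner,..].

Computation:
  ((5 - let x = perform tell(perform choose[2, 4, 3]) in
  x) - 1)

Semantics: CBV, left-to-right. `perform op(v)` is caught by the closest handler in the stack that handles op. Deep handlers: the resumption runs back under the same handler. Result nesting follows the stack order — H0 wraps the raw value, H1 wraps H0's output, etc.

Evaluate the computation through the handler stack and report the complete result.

Answer: [(4, (2)), (4, (4)), (4, (3))]

Step-by-step:
choose[2, 4, 3] @ H1
  branch[0] choose=2:
    tell(2) @ H0 ⇒ log+=2
    H0 returns (4, (2))
    H1 returns [(4, (2))]
  branch[1] choose=4:
    tell(4) @ H0 ⇒ log+=4
    H0 returns (4, (4))
    H1 returns [(4, (4))]
  branch[2] choose=3:
    tell(3) @ H0 ⇒ log+=3
    H0 returns (4, (3))
    H1 returns [(4, (3))]
= [(4, (2)), (4, (4)), (4, (3))]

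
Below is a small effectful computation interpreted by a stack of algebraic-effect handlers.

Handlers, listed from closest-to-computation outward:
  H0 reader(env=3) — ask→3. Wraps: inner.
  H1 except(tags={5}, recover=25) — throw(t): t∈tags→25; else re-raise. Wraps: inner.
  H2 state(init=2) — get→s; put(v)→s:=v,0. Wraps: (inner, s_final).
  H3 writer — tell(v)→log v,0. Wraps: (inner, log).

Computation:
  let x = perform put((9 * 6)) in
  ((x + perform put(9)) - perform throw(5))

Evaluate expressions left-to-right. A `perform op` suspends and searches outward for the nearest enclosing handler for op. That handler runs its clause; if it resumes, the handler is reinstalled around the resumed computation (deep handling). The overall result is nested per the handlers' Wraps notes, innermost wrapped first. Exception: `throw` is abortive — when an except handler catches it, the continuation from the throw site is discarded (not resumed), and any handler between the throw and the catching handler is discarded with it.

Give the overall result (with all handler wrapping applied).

Answer: ((25, 9), ())

Working:
put(54) @ H2 ⇒ s:=54
put(9) @ H2 ⇒ s:=9
throw(5) @ H1 caught ⇒ 25
H2 returns (25, 9)
H3 returns ((25, 9), ())
= ((25, 9), ())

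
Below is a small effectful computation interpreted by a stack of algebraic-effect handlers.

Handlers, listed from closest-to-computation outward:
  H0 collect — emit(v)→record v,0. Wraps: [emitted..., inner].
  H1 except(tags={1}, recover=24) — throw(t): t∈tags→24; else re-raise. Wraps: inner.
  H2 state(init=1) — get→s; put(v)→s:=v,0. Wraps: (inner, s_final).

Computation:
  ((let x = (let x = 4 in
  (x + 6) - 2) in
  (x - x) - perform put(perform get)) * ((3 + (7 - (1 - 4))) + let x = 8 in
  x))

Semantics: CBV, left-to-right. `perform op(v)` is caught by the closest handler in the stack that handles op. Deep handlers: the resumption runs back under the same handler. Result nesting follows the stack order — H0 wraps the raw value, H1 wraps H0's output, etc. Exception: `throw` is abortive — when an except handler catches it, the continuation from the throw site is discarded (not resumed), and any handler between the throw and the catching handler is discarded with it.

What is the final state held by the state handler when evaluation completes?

Step-by-step:
get @ H2 ⇒ 1
put(1) @ H2 ⇒ s:=1
H0 returns [0]
H1 returns [0]
H2 returns ([0], 1)
= ([0], 1)

Answer: 1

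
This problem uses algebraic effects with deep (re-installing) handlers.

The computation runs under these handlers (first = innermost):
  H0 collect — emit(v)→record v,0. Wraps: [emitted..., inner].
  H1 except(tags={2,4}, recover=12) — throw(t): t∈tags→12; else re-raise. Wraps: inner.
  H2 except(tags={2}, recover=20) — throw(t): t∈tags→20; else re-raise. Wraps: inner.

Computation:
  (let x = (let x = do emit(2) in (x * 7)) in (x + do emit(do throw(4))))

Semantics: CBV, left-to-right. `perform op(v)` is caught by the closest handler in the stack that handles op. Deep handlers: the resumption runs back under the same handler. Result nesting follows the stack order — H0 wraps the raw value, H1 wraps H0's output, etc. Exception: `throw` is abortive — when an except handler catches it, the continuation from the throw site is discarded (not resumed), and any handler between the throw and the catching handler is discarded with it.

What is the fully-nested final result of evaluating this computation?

Step-by-step:
emit(2) @ H0 ⇒ out+=2
throw(4) @ H1 caught ⇒ 12
H2 returns 12
= 12

Answer: 12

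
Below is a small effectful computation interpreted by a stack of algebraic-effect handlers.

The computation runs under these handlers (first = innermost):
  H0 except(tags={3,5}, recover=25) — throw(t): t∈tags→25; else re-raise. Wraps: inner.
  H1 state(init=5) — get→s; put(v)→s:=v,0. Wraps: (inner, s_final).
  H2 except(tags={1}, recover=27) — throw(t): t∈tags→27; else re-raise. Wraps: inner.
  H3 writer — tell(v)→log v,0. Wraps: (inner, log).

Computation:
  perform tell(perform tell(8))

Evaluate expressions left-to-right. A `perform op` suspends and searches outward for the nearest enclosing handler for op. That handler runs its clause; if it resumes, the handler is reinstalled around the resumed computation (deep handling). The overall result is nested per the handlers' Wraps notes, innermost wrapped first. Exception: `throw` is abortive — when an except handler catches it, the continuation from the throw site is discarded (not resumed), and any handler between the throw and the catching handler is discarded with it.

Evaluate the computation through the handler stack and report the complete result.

Answer: ((0, 5), (8, 0))

Evaluation trace:
tell(8) @ H3 ⇒ log+=8
tell(0) @ H3 ⇒ log+=0
H0 returns 0
H1 returns (0, 5)
H2 returns (0, 5)
H3 returns ((0, 5), (8, 0))
= ((0, 5), (8, 0))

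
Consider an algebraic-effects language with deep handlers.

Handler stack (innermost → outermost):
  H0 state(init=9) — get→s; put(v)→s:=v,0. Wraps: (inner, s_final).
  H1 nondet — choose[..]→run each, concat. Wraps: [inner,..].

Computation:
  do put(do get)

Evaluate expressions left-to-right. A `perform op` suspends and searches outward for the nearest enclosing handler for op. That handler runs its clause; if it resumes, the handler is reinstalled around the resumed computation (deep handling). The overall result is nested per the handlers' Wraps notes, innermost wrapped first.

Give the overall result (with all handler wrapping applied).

Working:
get @ H0 ⇒ 9
put(9) @ H0 ⇒ s:=9
H0 returns (0, 9)
H1 returns [(0, 9)]
= [(0, 9)]

Answer: [(0, 9)]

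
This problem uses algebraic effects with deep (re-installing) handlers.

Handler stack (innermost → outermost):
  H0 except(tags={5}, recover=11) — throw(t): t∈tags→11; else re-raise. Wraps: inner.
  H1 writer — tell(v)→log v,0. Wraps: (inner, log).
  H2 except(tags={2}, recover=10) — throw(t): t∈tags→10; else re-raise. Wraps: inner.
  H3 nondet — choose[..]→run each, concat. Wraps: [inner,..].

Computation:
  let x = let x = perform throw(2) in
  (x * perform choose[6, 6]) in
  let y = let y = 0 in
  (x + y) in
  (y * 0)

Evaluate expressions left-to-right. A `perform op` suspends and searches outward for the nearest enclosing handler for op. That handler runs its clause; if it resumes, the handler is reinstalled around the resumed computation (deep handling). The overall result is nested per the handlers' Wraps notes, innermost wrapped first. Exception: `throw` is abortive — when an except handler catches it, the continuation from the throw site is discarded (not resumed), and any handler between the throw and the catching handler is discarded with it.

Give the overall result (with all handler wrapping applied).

Step-by-step:
throw(2) @ H0 re-raised
throw(2) @ H2 caught ⇒ 10
H3 returns [10]
= [10]

Answer: [10]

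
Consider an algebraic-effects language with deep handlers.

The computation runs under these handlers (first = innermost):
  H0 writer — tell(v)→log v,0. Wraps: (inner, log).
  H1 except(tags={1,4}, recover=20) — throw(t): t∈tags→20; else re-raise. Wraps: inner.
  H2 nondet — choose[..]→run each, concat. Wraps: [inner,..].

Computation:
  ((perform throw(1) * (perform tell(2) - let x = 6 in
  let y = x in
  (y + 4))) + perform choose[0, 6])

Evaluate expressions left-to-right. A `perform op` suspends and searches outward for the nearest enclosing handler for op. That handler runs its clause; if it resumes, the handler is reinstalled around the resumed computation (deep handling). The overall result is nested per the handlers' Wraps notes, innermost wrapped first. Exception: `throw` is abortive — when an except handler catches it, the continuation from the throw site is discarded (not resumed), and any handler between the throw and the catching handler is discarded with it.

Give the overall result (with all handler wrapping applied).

Step-by-step:
throw(1) @ H1 caught ⇒ 20
H2 returns [20]
= [20]

Answer: [20]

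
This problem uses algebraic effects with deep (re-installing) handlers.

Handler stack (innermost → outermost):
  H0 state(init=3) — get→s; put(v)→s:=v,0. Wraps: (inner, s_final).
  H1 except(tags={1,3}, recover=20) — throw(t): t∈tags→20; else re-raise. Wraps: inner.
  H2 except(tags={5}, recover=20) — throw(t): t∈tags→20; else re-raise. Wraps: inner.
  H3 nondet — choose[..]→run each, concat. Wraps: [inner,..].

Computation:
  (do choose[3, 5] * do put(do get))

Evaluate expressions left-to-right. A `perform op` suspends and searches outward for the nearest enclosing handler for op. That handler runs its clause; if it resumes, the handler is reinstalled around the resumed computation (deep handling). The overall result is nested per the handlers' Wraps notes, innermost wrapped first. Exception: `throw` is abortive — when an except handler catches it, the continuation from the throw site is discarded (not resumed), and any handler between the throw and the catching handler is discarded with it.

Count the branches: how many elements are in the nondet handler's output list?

Working:
choose[3, 5] @ H3
  branch[0] choose=3:
    get @ H0 ⇒ 3
    put(3) @ H0 ⇒ s:=3
    H0 returns (0, 3)
    H1 returns (0, 3)
    H2 returns (0, 3)
    H3 returns [(0, 3)]
  branch[1] choose=5:
    get @ H0 ⇒ 3
    put(3) @ H0 ⇒ s:=3
    H0 returns (0, 3)
    H1 returns (0, 3)
    H2 returns (0, 3)
    H3 returns [(0, 3)]
= [(0, 3), (0, 3)]

Answer: 2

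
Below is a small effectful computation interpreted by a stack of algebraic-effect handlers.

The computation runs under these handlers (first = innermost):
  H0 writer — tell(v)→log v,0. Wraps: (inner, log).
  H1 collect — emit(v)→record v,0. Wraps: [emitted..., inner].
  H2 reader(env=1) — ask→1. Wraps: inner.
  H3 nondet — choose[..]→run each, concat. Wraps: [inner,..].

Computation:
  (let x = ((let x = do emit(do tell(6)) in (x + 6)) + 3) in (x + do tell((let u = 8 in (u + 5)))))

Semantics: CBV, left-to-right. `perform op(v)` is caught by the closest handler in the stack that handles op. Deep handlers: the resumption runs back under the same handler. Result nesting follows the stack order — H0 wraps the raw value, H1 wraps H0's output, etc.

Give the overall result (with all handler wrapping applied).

Answer: [[0, (9, (6, 13))]]

Working:
tell(6) @ H0 ⇒ log+=6
emit(0) @ H1 ⇒ out+=0
tell(13) @ H0 ⇒ log+=13
H0 returns (9, (6, 13))
H1 returns [0, (9, (6, 13))]
H2 returns [0, (9, (6, 13))]
H3 returns [[0, (9, (6, 13))]]
= [[0, (9, (6, 13))]]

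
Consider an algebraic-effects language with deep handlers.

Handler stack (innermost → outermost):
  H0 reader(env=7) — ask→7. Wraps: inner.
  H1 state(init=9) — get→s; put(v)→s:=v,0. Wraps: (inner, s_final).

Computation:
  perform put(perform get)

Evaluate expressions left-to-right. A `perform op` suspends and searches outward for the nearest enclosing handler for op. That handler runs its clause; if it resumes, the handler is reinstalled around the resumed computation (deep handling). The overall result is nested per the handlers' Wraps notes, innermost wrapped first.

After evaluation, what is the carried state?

Working:
get @ H1 ⇒ 9
put(9) @ H1 ⇒ s:=9
H0 returns 0
H1 returns (0, 9)
= (0, 9)

Answer: 9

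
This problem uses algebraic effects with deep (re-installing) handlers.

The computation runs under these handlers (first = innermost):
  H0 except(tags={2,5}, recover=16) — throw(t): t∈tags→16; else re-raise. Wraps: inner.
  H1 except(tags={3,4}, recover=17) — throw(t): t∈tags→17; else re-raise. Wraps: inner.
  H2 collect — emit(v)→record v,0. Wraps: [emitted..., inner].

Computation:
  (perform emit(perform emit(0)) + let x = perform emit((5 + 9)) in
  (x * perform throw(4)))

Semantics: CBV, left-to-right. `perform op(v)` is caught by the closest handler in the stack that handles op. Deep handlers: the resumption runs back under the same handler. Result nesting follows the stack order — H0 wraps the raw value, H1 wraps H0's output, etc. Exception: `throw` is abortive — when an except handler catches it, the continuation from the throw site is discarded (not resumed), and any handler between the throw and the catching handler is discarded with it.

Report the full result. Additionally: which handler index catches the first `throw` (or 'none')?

Step-by-step:
emit(0) @ H2 ⇒ out+=0
emit(0) @ H2 ⇒ out+=0
emit(14) @ H2 ⇒ out+=14
throw(4) @ H0 re-raised
throw(4) @ H1 caught ⇒ 17
H2 returns [0, 0, 14, 17]
= [0, 0, 14, 17]

Answer: [0, 0, 14, 17] ; first throw caught by: H1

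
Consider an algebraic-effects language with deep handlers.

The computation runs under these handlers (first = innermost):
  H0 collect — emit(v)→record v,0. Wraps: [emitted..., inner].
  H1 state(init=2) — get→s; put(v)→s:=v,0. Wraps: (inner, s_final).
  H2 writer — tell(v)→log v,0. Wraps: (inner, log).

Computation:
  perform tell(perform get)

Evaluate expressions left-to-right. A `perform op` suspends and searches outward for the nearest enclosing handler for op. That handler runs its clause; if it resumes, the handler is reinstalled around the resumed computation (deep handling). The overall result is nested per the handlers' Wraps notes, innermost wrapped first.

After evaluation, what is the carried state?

Answer: 2

Evaluation trace:
get @ H1 ⇒ 2
tell(2) @ H2 ⇒ log+=2
H0 returns [0]
H1 returns ([0], 2)
H2 returns (([0], 2), (2))
= (([0], 2), (2))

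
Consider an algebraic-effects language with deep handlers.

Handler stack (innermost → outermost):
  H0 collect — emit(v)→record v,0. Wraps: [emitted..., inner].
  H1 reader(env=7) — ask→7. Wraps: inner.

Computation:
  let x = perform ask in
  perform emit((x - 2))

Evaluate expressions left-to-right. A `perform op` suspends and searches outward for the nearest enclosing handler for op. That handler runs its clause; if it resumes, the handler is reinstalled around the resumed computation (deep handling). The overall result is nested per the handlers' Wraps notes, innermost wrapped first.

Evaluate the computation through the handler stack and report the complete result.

Working:
ask @ H1 ⇒ 7
emit(5) @ H0 ⇒ out+=5
H0 returns [5, 0]
H1 returns [5, 0]
= [5, 0]

Answer: [5, 0]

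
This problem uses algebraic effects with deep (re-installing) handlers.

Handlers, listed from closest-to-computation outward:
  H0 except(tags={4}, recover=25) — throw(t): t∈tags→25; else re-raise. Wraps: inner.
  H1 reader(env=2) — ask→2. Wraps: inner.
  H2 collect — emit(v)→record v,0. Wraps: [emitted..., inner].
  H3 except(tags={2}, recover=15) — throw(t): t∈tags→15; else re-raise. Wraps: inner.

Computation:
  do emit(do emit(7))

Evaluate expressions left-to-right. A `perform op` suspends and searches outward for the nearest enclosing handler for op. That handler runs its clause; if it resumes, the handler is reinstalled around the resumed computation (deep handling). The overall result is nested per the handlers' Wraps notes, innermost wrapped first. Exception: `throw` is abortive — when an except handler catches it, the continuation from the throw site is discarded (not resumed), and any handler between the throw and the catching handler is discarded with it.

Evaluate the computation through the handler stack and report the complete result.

Answer: [7, 0, 0]

Working:
emit(7) @ H2 ⇒ out+=7
emit(0) @ H2 ⇒ out+=0
H0 returns 0
H1 returns 0
H2 returns [7, 0, 0]
H3 returns [7, 0, 0]
= [7, 0, 0]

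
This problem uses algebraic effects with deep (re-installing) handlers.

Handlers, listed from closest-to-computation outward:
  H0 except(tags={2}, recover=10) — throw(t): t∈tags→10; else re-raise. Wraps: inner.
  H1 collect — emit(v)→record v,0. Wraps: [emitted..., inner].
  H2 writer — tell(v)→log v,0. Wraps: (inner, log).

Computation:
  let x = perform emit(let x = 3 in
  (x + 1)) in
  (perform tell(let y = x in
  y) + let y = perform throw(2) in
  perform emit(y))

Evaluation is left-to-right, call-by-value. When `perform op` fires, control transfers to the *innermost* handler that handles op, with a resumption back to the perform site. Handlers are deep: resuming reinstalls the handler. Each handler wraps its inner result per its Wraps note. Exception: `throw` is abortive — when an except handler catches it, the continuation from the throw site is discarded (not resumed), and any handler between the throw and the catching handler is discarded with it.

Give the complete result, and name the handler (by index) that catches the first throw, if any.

Working:
emit(4) @ H1 ⇒ out+=4
tell(0) @ H2 ⇒ log+=0
throw(2) @ H0 caught ⇒ 10
H1 returns [4, 10]
H2 returns ([4, 10], (0))
= ([4, 10], (0))

Answer: ([4, 10], (0)) ; first throw caught by: H0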